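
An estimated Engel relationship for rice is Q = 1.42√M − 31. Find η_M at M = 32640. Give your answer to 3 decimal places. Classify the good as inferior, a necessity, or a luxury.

At M = 32640: Q = 225.545.
dQ/dM = 1.42/(2√M) = 0.00392992 at this income.
η = (dQ/dM)·(M/Q) = 0.00392992 × (32640/225.545) = 0.569.
Since 0 < η < 1, the good is a necessity.

0.569 (necessity)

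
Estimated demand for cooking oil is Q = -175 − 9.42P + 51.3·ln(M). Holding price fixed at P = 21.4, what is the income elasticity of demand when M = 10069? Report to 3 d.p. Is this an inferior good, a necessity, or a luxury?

At P = 21.4, M = 10069: Q = 96.255.
Holding P constant, ∂Q/∂M = 51.3/M = 0.00509485.
η_M = (∂Q/∂M)·(M/Q) = 0.00509485 × (10069/96.255) = 0.533.
Since 0 < η < 1, this is a necessity.

0.533 (necessity)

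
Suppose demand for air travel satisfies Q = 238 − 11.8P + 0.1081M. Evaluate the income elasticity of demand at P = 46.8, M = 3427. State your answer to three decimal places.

6.590

At P = 46.8, M = 3427: Q = 56.219.
Holding P constant, ∂Q/∂M = 0.1081.
η_M = (∂Q/∂M)·(M/Q) = 0.1081 × (3427/56.219) = 6.590.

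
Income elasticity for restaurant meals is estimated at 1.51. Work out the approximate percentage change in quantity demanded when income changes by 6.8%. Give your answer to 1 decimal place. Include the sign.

%ΔQ ≈ η × %ΔI = 1.51 × 6.8% = 10.3%.

10.3%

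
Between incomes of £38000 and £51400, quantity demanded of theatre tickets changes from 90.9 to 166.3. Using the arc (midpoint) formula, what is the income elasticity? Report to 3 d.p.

1.956

ΔQ = 166.3 − 90.9 = 75.4; midpoint Q̄ = (90.9 + 166.3)/2 = 128.6.
ΔI = 51400 − 38000 = 13400; midpoint Ī = (38000 + 51400)/2 = 44700.
η = (ΔQ/Q̄) ÷ (ΔI/Ī) = (75.4/128.6) ÷ (13400/44700) = 1.956.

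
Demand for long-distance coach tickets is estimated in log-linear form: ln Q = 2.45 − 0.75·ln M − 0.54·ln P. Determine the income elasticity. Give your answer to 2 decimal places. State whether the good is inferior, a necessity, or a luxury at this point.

In a log-linear demand, the coefficient on ln M is the income elasticity.
So η = -0.75.
η < 0 ⇒ inferior good.

-0.75 (inferior good)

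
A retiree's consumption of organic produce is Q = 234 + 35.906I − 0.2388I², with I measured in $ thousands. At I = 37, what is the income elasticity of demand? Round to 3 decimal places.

At I = 37: Q = 1235.6048.
dQ/dI = 35.906 − 0.4776I = 18.23480.
η = (dQ/dI)·(I/Q) = 18.23480 × (37/1235.6048) = 0.546.

0.546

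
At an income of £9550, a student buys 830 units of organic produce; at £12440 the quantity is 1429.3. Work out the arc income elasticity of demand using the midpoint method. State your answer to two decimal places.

ΔQ = 1429.3 − 830 = 599.3; midpoint Q̄ = (830 + 1429.3)/2 = 1129.65.
ΔI = 12440 − 9550 = 2890; midpoint Ī = (9550 + 12440)/2 = 10995.
η = (ΔQ/Q̄) ÷ (ΔI/Ī) = (599.3/1129.65) ÷ (2890/10995) = 2.02.

2.02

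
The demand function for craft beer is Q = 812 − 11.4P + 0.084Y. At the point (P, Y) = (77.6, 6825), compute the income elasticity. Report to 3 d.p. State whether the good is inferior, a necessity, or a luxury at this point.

At P = 77.6, Y = 6825: Q = 500.660.
Holding P constant, ∂Q/∂Y = 0.084.
η_Y = (∂Q/∂Y)·(Y/Q) = 0.084 × (6825/500.660) = 1.145.
Since η > 1, this is a luxury.

1.145 (luxury)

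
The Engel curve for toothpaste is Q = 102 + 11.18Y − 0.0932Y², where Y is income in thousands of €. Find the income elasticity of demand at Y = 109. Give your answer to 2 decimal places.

At Y = 109: Q = 213.3108.
dQ/dY = 11.18 − 0.1864Y = -9.13760.
η = (dQ/dY)·(Y/Q) = -9.13760 × (109/213.3108) = -4.67.

-4.67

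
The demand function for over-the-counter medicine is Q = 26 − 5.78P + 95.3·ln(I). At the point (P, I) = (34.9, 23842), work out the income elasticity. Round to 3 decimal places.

At P = 34.9, I = 23842: Q = 784.826.
Holding P constant, ∂Q/∂I = 95.3/I = 0.00399715.
η_I = (∂Q/∂I)·(I/Q) = 0.00399715 × (23842/784.826) = 0.121.

0.121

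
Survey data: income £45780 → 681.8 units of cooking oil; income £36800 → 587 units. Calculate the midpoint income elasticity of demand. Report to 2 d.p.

ΔQ = 587 − 681.8 = -94.8; midpoint Q̄ = (681.8 + 587)/2 = 634.4.
ΔI = 36800 − 45780 = -8980; midpoint Ī = (45780 + 36800)/2 = 41290.
η = (ΔQ/Q̄) ÷ (ΔI/Ī) = (-94.8/634.4) ÷ (-8980/41290) = 0.69.

0.69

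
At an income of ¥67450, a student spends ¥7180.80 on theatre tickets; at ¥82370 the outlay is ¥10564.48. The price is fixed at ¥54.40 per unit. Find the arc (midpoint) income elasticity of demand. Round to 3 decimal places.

1.915

With a constant price, Q₁ = 7180.80/54.40 = 132.000 and Q₂ = 10564.48/54.40 = 194.200 (equivalently, work directly with expenditure since P cancels).
Midpoint %ΔQ = (10564.48 − 7180.80)/8872.64 = 0.38136; midpoint %ΔI = (82370 − 67450)/74910 = 0.19917.
η = 0.38136 / 0.19917 = 1.915.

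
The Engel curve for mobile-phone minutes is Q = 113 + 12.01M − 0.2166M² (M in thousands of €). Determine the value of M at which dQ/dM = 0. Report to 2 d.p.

27.72

dQ/dM = 12.01 − 0.4332M.
The good is inferior where dQ/dM < 0. Setting dQ/dM = 0 gives M = 12.01 / 0.4332 = 27.72.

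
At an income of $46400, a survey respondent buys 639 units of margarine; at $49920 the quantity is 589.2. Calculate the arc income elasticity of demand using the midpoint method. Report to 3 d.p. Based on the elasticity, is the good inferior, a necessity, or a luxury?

ΔQ = 589.2 − 639 = -49.8; midpoint Q̄ = (639 + 589.2)/2 = 614.1.
ΔI = 49920 − 46400 = 3520; midpoint Ī = (46400 + 49920)/2 = 48160.
η = (ΔQ/Q̄) ÷ (ΔI/Ī) = (-49.8/614.1) ÷ (3520/48160) = -1.110.
η < 0 ⇒ inferior good.

-1.110 (inferior good)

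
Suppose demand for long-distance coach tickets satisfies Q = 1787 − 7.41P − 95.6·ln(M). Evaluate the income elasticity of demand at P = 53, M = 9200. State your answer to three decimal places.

-0.183

At P = 53, M = 9200: Q = 521.733.
Holding P constant, ∂Q/∂M = -95.6/M = -0.0103913.
η_M = (∂Q/∂M)·(M/Q) = -0.0103913 × (9200/521.733) = -0.183.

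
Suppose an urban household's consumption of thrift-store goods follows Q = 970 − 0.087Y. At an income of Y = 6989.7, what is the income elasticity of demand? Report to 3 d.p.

-1.680

At Y = 6989.7: Q = 361.896.
dQ/dY = −0.087.
η = (dQ/dY)·(Y/Q) = -0.087 × (6989.7/361.896) = -1.680.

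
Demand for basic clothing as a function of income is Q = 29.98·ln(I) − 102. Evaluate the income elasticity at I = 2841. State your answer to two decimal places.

At I = 2841: Q = 136.398.
dQ/dI = 29.98/I = 0.0105526 at this income.
η = (dQ/dI)·(I/Q) = 0.0105526 × (2841/136.398) = 0.22.

0.22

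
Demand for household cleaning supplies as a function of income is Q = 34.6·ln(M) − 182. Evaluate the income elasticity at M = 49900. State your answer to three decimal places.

At M = 49900: Q = 192.295.
dQ/dM = 34.6/M = 0.000693387 at this income.
η = (dQ/dM)·(M/Q) = 0.000693387 × (49900/192.295) = 0.180.

0.180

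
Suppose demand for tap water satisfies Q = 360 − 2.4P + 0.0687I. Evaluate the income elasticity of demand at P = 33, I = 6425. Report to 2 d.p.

0.61

At P = 33, I = 6425: Q = 722.198.
Holding P constant, ∂Q/∂I = 0.0687.
η_I = (∂Q/∂I)·(I/Q) = 0.0687 × (6425/722.198) = 0.61.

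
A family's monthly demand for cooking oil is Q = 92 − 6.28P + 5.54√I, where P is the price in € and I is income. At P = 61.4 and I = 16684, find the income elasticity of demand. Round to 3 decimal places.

At P = 61.4, I = 16684: Q = 421.991.
Holding P constant, ∂Q/∂I = 5.54/(2√I) = 0.0214452.
η_I = (∂Q/∂I)·(I/Q) = 0.0214452 × (16684/421.991) = 0.848.

0.848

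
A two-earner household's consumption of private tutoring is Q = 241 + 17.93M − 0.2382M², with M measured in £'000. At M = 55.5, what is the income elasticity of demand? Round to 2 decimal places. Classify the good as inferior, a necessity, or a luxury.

-0.94 (inferior good)

At M = 55.5: Q = 502.3995.
dQ/dM = 17.93 − 0.4764M = -8.51020.
η = (dQ/dM)·(M/Q) = -8.51020 × (55.5/502.3995) = -0.94.
η < 0 ⇒ inferior good.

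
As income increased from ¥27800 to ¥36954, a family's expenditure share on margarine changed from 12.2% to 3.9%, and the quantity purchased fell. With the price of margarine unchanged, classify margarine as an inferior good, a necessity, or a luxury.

inferior good

Quantity demanded falls as income rises, so η < 0.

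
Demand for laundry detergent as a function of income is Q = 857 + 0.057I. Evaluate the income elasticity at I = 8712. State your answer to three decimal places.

At I = 8712: Q = 1353.584.
dQ/dI = 0.057.
η = (dQ/dI)·(I/Q) = 0.057 × (8712/1353.584) = 0.367.

0.367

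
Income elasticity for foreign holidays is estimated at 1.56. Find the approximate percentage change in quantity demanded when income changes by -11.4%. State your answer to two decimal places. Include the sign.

-17.78%

%ΔQ ≈ η × %ΔI = 1.56 × (-11.4%) = -17.78%.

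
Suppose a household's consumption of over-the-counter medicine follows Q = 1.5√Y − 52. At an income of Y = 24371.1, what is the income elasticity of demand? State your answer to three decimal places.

0.643

At Y = 24371.1: Q = 182.169.
dQ/dY = 1.5/(2√Y) = 0.00480423 at this income.
η = (dQ/dY)·(Y/Q) = 0.00480423 × (24371.1/182.169) = 0.643.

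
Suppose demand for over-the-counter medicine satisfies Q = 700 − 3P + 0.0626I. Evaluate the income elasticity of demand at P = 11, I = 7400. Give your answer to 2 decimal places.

0.41

At P = 11, I = 7400: Q = 1130.240.
Holding P constant, ∂Q/∂I = 0.0626.
η_I = (∂Q/∂I)·(I/Q) = 0.0626 × (7400/1130.240) = 0.41.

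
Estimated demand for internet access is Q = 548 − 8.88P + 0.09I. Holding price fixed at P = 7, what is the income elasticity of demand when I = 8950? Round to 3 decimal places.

0.624

At P = 7, I = 8950: Q = 1291.340.
Holding P constant, ∂Q/∂I = 0.09.
η_I = (∂Q/∂I)·(I/Q) = 0.09 × (8950/1291.340) = 0.624.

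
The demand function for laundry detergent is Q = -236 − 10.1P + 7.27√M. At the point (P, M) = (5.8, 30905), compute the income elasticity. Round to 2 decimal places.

0.65

At P = 5.8, M = 30905: Q = 983.473.
Holding P constant, ∂Q/∂M = 7.27/(2√M) = 0.0206771.
η_M = (∂Q/∂M)·(M/Q) = 0.0206771 × (30905/983.473) = 0.65.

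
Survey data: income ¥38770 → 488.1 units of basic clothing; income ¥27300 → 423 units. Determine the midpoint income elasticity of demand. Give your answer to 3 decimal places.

0.412

ΔQ = 423 − 488.1 = -65.1; midpoint Q̄ = (488.1 + 423)/2 = 455.55.
ΔI = 27300 − 38770 = -11470; midpoint Ī = (38770 + 27300)/2 = 33035.
η = (ΔQ/Q̄) ÷ (ΔI/Ī) = (-65.1/455.55) ÷ (-11470/33035) = 0.412.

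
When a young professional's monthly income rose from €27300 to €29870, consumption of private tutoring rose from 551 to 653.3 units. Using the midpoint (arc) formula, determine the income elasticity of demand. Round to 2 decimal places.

ΔQ = 653.3 − 551 = 102.3; midpoint Q̄ = (551 + 653.3)/2 = 602.15.
ΔI = 29870 − 27300 = 2570; midpoint Ī = (27300 + 29870)/2 = 28585.
η = (ΔQ/Q̄) ÷ (ΔI/Ī) = (102.3/602.15) ÷ (2570/28585) = 1.89.

1.89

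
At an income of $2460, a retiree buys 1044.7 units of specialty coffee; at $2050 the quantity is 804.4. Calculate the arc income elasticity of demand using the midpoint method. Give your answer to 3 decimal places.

ΔQ = 804.4 − 1044.7 = -240.3; midpoint Q̄ = (1044.7 + 804.4)/2 = 924.55.
ΔI = 2050 − 2460 = -410; midpoint Ī = (2460 + 2050)/2 = 2255.
η = (ΔQ/Q̄) ÷ (ΔI/Ī) = (-240.3/924.55) ÷ (-410/2255) = 1.430.

1.430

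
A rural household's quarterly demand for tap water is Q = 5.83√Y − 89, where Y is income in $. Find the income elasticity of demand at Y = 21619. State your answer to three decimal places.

0.558

At Y = 21619: Q = 768.208.
dQ/dY = 5.83/(2√Y) = 0.0198253 at this income.
η = (dQ/dY)·(Y/Q) = 0.0198253 × (21619/768.208) = 0.558.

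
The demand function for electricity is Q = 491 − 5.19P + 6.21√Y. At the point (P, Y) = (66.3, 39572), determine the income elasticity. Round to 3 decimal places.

0.447

At P = 66.3, Y = 39572: Q = 1382.240.
Holding P constant, ∂Q/∂Y = 6.21/(2√Y) = 0.0156087.
η_Y = (∂Q/∂Y)·(Y/Q) = 0.0156087 × (39572/1382.240) = 0.447.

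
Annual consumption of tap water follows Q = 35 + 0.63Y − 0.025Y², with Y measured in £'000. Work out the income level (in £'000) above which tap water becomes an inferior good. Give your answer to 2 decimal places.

12.60

dQ/dY = 0.63 − 0.05Y.
The good is inferior where dQ/dY < 0. Setting dQ/dY = 0 gives Y = 0.63 / 0.05 = 12.60.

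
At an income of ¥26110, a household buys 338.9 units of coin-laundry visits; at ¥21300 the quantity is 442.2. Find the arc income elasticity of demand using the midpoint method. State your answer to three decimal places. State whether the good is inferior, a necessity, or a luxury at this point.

ΔQ = 442.2 − 338.9 = 103.3; midpoint Q̄ = (338.9 + 442.2)/2 = 390.55.
ΔI = 21300 − 26110 = -4810; midpoint Ī = (26110 + 21300)/2 = 23705.
η = (ΔQ/Q̄) ÷ (ΔI/Ī) = (103.3/390.55) ÷ (-4810/23705) = -1.304.
η < 0 ⇒ inferior good.

-1.304 (inferior good)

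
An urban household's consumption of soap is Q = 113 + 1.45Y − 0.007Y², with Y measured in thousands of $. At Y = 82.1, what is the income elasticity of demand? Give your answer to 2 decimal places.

0.13

At Y = 82.1: Q = 184.8621.
dQ/dY = 1.45 − 0.014Y = 0.30060.
η = (dQ/dY)·(Y/Q) = 0.30060 × (82.1/184.8621) = 0.13.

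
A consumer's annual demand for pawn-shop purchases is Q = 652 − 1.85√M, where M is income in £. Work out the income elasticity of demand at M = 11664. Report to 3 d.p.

-0.221

At M = 11664: Q = 452.200.
dQ/dM = -1.85/(2√M) = -0.00856481 at this income.
η = (dQ/dM)·(M/Q) = -0.00856481 × (11664/452.200) = -0.221.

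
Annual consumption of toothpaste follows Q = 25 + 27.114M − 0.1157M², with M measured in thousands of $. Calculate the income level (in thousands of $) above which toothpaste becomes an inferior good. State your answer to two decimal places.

dQ/dM = 27.114 − 0.2314M.
The good is inferior where dQ/dM < 0. Setting dQ/dM = 0 gives M = 27.114 / 0.2314 = 117.17.

117.17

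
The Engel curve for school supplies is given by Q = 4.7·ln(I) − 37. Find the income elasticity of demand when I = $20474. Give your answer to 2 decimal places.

0.49

At I = 20474: Q = 9.656.
dQ/dI = 4.7/I = 0.000229559 at this income.
η = (dQ/dI)·(I/Q) = 0.000229559 × (20474/9.656) = 0.49.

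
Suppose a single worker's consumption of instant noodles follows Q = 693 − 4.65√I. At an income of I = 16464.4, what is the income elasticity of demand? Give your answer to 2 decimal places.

-3.10

At I = 16464.4: Q = 96.341.
dQ/dI = -4.65/(2√I) = -0.0181197 at this income.
η = (dQ/dI)·(I/Q) = -0.0181197 × (16464.4/96.341) = -3.10.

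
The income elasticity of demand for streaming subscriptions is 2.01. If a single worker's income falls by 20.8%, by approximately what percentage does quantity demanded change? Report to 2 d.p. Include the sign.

%ΔQ ≈ η × %ΔI = 2.01 × (-20.8%) = -41.81%.

-41.81%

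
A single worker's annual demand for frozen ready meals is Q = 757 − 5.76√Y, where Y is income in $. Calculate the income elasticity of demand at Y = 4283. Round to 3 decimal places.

At Y = 4283: Q = 380.039.
dQ/dY = -5.76/(2√Y) = -0.0440067 at this income.
η = (dQ/dY)·(Y/Q) = -0.0440067 × (4283/380.039) = -0.496.

-0.496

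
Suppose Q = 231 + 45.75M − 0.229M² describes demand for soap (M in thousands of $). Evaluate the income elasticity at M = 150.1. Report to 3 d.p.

-1.780

At M = 150.1: Q = 1938.7027.
dQ/dM = 45.75 − 0.458M = -22.99580.
η = (dQ/dM)·(M/Q) = -22.99580 × (150.1/1938.7027) = -1.780.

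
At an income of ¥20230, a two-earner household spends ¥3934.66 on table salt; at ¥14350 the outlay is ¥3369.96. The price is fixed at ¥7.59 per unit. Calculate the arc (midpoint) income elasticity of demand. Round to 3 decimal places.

With a constant price, Q₁ = 3934.66/7.59 = 518.401 and Q₂ = 3369.96/7.59 = 444.000 (equivalently, work directly with expenditure since P cancels).
Midpoint %ΔQ = (3369.96 − 3934.66)/3652.31 = -0.15461; midpoint %ΔI = (14350 − 20230)/17290 = -0.34008.
η = -0.15461 / -0.34008 = 0.455.

0.455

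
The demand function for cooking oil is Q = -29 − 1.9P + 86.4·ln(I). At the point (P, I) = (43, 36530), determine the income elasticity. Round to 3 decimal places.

At P = 43, I = 36530: Q = 797.009.
Holding P constant, ∂Q/∂I = 86.4/I = 0.00236518.
η_I = (∂Q/∂I)·(I/Q) = 0.00236518 × (36530/797.009) = 0.108.

0.108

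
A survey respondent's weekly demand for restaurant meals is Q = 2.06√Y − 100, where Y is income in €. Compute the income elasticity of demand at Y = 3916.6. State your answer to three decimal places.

At Y = 3916.6: Q = 28.920.
dQ/dY = 2.06/(2√Y) = 0.0164582 at this income.
η = (dQ/dY)·(Y/Q) = 0.0164582 × (3916.6/28.920) = 2.229.

2.229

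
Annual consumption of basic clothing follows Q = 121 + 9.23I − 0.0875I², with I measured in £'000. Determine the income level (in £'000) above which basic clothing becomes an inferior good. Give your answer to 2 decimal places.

52.74

dQ/dI = 9.23 − 0.175I.
The good is inferior where dQ/dI < 0. Setting dQ/dI = 0 gives I = 9.23 / 0.175 = 52.74.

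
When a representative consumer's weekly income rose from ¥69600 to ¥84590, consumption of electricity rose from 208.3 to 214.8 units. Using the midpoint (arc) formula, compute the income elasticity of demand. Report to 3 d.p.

0.158

ΔQ = 214.8 − 208.3 = 6.5; midpoint Q̄ = (208.3 + 214.8)/2 = 211.55.
ΔI = 84590 − 69600 = 14990; midpoint Ī = (69600 + 84590)/2 = 77095.
η = (ΔQ/Q̄) ÷ (ΔI/Ī) = (6.5/211.55) ÷ (14990/77095) = 0.158.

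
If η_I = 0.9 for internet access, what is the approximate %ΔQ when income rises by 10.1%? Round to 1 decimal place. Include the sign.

%ΔQ ≈ η × %ΔI = 0.9 × 10.1% = 9.1%.

9.1%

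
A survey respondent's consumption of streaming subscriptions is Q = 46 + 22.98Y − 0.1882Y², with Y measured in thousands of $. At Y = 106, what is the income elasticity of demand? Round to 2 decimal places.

-4.88

At Y = 106: Q = 367.2648.
dQ/dY = 22.98 − 0.3764Y = -16.91840.
η = (dQ/dY)·(Y/Q) = -16.91840 × (106/367.2648) = -4.88.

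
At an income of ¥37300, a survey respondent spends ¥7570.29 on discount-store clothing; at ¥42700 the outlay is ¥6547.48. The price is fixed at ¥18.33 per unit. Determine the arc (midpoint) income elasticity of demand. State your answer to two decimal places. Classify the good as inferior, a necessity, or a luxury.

With a constant price, Q₁ = 7570.29/18.33 = 413.000 and Q₂ = 6547.48/18.33 = 357.200 (equivalently, work directly with expenditure since P cancels).
Midpoint %ΔQ = (6547.48 − 7570.29)/7058.89 = -0.14490; midpoint %ΔI = (42700 − 37300)/40000 = 0.13500.
η = -0.14490 / 0.13500 = -1.07.
η < 0 ⇒ inferior good.

-1.07 (inferior good)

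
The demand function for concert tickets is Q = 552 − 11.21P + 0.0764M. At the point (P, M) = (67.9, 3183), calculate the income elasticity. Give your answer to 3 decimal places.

7.148

At P = 67.9, M = 3183: Q = 34.022.
Holding P constant, ∂Q/∂M = 0.0764.
η_M = (∂Q/∂M)·(M/Q) = 0.0764 × (3183/34.022) = 7.148.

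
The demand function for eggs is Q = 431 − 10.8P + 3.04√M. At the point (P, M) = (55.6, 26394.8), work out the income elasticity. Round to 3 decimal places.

0.761

At P = 55.6, M = 26394.8: Q = 324.413.
Holding P constant, ∂Q/∂M = 3.04/(2√M) = 0.00935587.
η_M = (∂Q/∂M)·(M/Q) = 0.00935587 × (26394.8/324.413) = 0.761.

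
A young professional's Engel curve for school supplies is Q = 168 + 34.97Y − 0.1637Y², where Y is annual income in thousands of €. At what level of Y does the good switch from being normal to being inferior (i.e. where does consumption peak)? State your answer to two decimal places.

106.81

dQ/dY = 34.97 − 0.3274Y.
The good is inferior where dQ/dY < 0. Setting dQ/dY = 0 gives Y = 34.97 / 0.3274 = 106.81.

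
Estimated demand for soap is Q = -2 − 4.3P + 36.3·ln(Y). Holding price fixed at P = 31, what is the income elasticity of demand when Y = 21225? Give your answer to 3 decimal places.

0.160

At P = 31, Y = 21225: Q = 226.355.
Holding P constant, ∂Q/∂Y = 36.3/Y = 0.00171025.
η_Y = (∂Q/∂Y)·(Y/Q) = 0.00171025 × (21225/226.355) = 0.160.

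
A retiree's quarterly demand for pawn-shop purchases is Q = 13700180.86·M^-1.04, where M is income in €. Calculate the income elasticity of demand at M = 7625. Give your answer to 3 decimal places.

-1.040

For Q = A·M^β the income elasticity is constant and equal to β.
Here β = -1.04, so η = -1.040.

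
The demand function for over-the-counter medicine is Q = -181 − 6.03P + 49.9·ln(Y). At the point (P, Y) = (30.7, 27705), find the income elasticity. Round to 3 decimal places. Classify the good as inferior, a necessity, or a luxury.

At P = 30.7, Y = 27705: Q = 144.324.
Holding P constant, ∂Q/∂Y = 49.9/Y = 0.00180112.
η_Y = (∂Q/∂Y)·(Y/Q) = 0.00180112 × (27705/144.324) = 0.346.
Since 0 < η < 1, this is a necessity.

0.346 (necessity)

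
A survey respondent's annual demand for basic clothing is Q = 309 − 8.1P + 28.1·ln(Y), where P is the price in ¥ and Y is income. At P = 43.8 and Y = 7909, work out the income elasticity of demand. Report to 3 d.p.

At P = 43.8, Y = 7909: Q = 206.439.
Holding P constant, ∂Q/∂Y = 28.1/Y = 0.00355291.
η_Y = (∂Q/∂Y)·(Y/Q) = 0.00355291 × (7909/206.439) = 0.136.

0.136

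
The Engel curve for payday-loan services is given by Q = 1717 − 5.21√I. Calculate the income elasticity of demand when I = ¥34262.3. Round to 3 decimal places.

At I = 34262.3: Q = 752.625.
dQ/dI = -5.21/(2√I) = -0.0140734 at this income.
η = (dQ/dI)·(I/Q) = -0.0140734 × (34262.3/752.625) = -0.641.

-0.641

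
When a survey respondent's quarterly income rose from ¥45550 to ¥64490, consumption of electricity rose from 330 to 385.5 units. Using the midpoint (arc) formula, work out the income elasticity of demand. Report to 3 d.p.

ΔQ = 385.5 − 330 = 55.5; midpoint Q̄ = (330 + 385.5)/2 = 357.75.
ΔI = 64490 − 45550 = 18940; midpoint Ī = (45550 + 64490)/2 = 55020.
η = (ΔQ/Q̄) ÷ (ΔI/Ī) = (55.5/357.75) ÷ (18940/55020) = 0.451.

0.451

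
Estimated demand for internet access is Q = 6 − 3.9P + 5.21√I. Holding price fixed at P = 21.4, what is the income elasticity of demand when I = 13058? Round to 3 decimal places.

0.575

At P = 21.4, I = 13058: Q = 517.895.
Holding P constant, ∂Q/∂I = 5.21/(2√I) = 0.0227966.
η_I = (∂Q/∂I)·(I/Q) = 0.0227966 × (13058/517.895) = 0.575.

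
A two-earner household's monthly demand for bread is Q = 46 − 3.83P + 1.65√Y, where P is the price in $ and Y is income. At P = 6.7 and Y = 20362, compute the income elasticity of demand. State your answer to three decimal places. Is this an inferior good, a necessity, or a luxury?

0.460 (necessity)

At P = 6.7, Y = 20362: Q = 255.787.
Holding P constant, ∂Q/∂Y = 1.65/(2√Y) = 0.00578154.
η_Y = (∂Q/∂Y)·(Y/Q) = 0.00578154 × (20362/255.787) = 0.460.
Since 0 < η < 1, this is a necessity.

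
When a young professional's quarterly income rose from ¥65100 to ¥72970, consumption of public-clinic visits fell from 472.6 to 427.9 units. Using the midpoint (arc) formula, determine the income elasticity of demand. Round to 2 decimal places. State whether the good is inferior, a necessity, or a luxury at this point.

ΔQ = 427.9 − 472.6 = -44.7; midpoint Q̄ = (472.6 + 427.9)/2 = 450.25.
ΔI = 72970 − 65100 = 7870; midpoint Ī = (65100 + 72970)/2 = 69035.
η = (ΔQ/Q̄) ÷ (ΔI/Ī) = (-44.7/450.25) ÷ (7870/69035) = -0.87.
η < 0 ⇒ inferior good.

-0.87 (inferior good)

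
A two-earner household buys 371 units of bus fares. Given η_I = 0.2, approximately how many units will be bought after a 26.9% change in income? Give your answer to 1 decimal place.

%ΔQ ≈ η × %ΔI = 0.2 × 26.9% = 5.38%.
New Q ≈ 371 × (1 + 0.0538) = 391.0.

391.0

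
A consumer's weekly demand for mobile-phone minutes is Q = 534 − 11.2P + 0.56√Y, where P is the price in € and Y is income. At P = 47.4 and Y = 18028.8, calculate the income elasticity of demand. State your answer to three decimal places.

At P = 47.4, Y = 18028.8: Q = 78.312.
Holding P constant, ∂Q/∂Y = 0.56/(2√Y) = 0.00208533.
η_Y = (∂Q/∂Y)·(Y/Q) = 0.00208533 × (18028.8/78.312) = 0.480.

0.480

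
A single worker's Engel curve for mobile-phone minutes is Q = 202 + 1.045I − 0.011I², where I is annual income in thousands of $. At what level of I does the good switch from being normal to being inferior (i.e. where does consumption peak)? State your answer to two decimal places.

47.50

dQ/dI = 1.045 − 0.022I.
The good is inferior where dQ/dI < 0. Setting dQ/dI = 0 gives I = 1.045 / 0.022 = 47.50.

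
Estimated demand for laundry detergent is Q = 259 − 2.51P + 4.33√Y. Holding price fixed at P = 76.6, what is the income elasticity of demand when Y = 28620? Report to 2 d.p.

0.46

At P = 76.6, Y = 28620: Q = 799.259.
Holding P constant, ∂Q/∂Y = 4.33/(2√Y) = 0.0127974.
η_Y = (∂Q/∂Y)·(Y/Q) = 0.0127974 × (28620/799.259) = 0.46.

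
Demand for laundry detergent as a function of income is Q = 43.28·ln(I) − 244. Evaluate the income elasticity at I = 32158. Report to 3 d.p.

0.211

At I = 32158: Q = 205.178.
dQ/dI = 43.28/I = 0.00134585 at this income.
η = (dQ/dI)·(I/Q) = 0.00134585 × (32158/205.178) = 0.211.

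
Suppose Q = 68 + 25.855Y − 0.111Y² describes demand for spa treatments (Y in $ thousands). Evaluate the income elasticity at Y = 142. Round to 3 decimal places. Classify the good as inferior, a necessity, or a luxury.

-0.536 (inferior good)

At Y = 142: Q = 1501.2060.
dQ/dY = 25.855 − 0.222Y = -5.66900.
η = (dQ/dY)·(Y/Q) = -5.66900 × (142/1501.2060) = -0.536.
η < 0 ⇒ inferior good.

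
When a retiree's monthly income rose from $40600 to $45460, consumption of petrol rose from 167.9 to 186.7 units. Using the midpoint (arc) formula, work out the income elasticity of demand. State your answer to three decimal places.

ΔQ = 186.7 − 167.9 = 18.8; midpoint Q̄ = (167.9 + 186.7)/2 = 177.3.
ΔI = 45460 − 40600 = 4860; midpoint Ī = (40600 + 45460)/2 = 43030.
η = (ΔQ/Q̄) ÷ (ΔI/Ī) = (18.8/177.3) ÷ (4860/43030) = 0.939.

0.939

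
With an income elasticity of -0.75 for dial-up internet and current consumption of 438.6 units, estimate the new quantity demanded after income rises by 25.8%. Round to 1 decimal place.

%ΔQ ≈ η × %ΔI = -0.75 × 25.8% = -19.35%.
New Q ≈ 438.6 × (1 − 0.1935) = 353.7.

353.7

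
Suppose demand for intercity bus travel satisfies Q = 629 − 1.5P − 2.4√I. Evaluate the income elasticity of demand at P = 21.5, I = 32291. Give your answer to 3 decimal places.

-1.303

At P = 21.5, I = 32291: Q = 165.477.
Holding P constant, ∂Q/∂I = -2.4/(2√I) = -0.00667791.
η_I = (∂Q/∂I)·(I/Q) = -0.00667791 × (32291/165.477) = -1.303.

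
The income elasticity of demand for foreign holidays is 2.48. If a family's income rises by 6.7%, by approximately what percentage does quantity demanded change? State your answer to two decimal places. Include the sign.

16.62%

%ΔQ ≈ η × %ΔI = 2.48 × 6.7% = 16.62%.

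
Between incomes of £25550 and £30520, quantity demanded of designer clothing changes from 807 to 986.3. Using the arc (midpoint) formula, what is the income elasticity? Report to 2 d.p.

1.13

ΔQ = 986.3 − 807 = 179.3; midpoint Q̄ = (807 + 986.3)/2 = 896.65.
ΔI = 30520 − 25550 = 4970; midpoint Ī = (25550 + 30520)/2 = 28035.
η = (ΔQ/Q̄) ÷ (ΔI/Ī) = (179.3/896.65) ÷ (4970/28035) = 1.13.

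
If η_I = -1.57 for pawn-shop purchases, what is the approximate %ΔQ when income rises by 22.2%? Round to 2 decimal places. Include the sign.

%ΔQ ≈ η × %ΔI = -1.57 × 22.2% = -34.85%.

-34.85%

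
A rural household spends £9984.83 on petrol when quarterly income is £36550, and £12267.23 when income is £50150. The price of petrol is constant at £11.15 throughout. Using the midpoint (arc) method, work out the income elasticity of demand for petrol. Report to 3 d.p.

With a constant price, Q₁ = 9984.83/11.15 = 895.500 and Q₂ = 12267.23/11.15 = 1100.200 (equivalently, work directly with expenditure since P cancels).
Midpoint %ΔQ = (12267.23 − 9984.83)/11126.03 = 0.20514; midpoint %ΔI = (50150 − 36550)/43350 = 0.31373.
η = 0.20514 / 0.31373 = 0.654.

0.654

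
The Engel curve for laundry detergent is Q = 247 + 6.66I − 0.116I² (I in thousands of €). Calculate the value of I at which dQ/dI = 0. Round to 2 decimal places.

dQ/dI = 6.66 − 0.232I.
The good is inferior where dQ/dI < 0. Setting dQ/dI = 0 gives I = 6.66 / 0.232 = 28.71.

28.71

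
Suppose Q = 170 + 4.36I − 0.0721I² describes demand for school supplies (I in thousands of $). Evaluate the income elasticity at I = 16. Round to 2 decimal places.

0.15

At I = 16: Q = 221.3024.
dQ/dI = 4.36 − 0.1442I = 2.05280.
η = (dQ/dI)·(I/Q) = 2.05280 × (16/221.3024) = 0.15.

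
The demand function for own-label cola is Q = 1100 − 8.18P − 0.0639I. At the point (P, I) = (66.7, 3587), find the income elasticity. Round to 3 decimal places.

At P = 66.7, I = 3587: Q = 325.185.
Holding P constant, ∂Q/∂I = −0.0639.
η_I = (∂Q/∂I)·(I/Q) = -0.0639 × (3587/325.185) = -0.705.

-0.705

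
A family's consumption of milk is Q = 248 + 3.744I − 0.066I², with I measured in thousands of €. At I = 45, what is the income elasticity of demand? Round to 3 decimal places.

At I = 45: Q = 282.8300.
dQ/dI = 3.744 − 0.132I = -2.19600.
η = (dQ/dI)·(I/Q) = -2.19600 × (45/282.8300) = -0.349.

-0.349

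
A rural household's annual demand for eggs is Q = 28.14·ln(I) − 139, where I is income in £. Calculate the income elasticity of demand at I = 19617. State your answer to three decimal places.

At I = 19617: Q = 139.140.
dQ/dI = 28.14/I = 0.00143447 at this income.
η = (dQ/dI)·(I/Q) = 0.00143447 × (19617/139.140) = 0.202.

0.202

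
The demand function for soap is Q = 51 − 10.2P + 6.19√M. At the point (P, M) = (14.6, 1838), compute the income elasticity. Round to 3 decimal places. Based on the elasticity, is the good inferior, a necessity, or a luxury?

0.792 (necessity)

At P = 14.6, M = 1838: Q = 167.457.
Holding P constant, ∂Q/∂M = 6.19/(2√M) = 0.0721918.
η_M = (∂Q/∂M)·(M/Q) = 0.0721918 × (1838/167.457) = 0.792.
Since 0 < η < 1, this is a necessity.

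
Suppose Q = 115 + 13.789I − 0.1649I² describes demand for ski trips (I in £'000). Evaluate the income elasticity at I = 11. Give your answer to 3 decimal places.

At I = 11: Q = 246.7261.
dQ/dI = 13.789 − 0.3298I = 10.16120.
η = (dQ/dI)·(I/Q) = 10.16120 × (11/246.7261) = 0.453.

0.453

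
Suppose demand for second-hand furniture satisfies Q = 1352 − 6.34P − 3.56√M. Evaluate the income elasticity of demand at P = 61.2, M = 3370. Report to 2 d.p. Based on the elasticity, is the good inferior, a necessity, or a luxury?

At P = 61.2, M = 3370: Q = 757.328.
Holding P constant, ∂Q/∂M = -3.56/(2√M) = -0.0306623.
η_M = (∂Q/∂M)·(M/Q) = -0.0306623 × (3370/757.328) = -0.14.
Since η < 0, this is an inferior good.

-0.14 (inferior good)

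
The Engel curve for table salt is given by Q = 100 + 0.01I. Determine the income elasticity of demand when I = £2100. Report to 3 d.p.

0.174

At I = 2100: Q = 121.000.
dQ/dI = 0.01.
η = (dQ/dI)·(I/Q) = 0.01 × (2100/121.000) = 0.174.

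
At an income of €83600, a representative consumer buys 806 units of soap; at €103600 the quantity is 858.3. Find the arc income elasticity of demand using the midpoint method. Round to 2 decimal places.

ΔQ = 858.3 − 806 = 52.3; midpoint Q̄ = (806 + 858.3)/2 = 832.15.
ΔI = 103600 − 83600 = 20000; midpoint Ī = (83600 + 103600)/2 = 93600.
η = (ΔQ/Q̄) ÷ (ΔI/Ī) = (52.3/832.15) ÷ (20000/93600) = 0.29.

0.29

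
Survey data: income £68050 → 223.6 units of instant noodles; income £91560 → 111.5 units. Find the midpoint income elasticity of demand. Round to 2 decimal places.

ΔQ = 111.5 − 223.6 = -112.1; midpoint Q̄ = (223.6 + 111.5)/2 = 167.55.
ΔI = 91560 − 68050 = 23510; midpoint Ī = (68050 + 91560)/2 = 79805.
η = (ΔQ/Q̄) ÷ (ΔI/Ī) = (-112.1/167.55) ÷ (23510/79805) = -2.27.

-2.27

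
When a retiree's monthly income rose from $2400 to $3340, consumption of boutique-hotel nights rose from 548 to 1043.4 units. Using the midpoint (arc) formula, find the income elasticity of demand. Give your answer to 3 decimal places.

ΔQ = 1043.4 − 548 = 495.4; midpoint Q̄ = (548 + 1043.4)/2 = 795.7.
ΔI = 3340 − 2400 = 940; midpoint Ī = (2400 + 3340)/2 = 2870.
η = (ΔQ/Q̄) ÷ (ΔI/Ī) = (495.4/795.7) ÷ (940/2870) = 1.901.

1.901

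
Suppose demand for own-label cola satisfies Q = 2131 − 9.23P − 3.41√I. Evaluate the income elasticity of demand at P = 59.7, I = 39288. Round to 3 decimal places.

At P = 59.7, I = 39288: Q = 904.066.
Holding P constant, ∂Q/∂I = -3.41/(2√I) = -0.0086019.
η_I = (∂Q/∂I)·(I/Q) = -0.0086019 × (39288/904.066) = -0.374.

-0.374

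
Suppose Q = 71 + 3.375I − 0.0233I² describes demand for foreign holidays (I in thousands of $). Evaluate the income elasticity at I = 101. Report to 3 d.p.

-0.772

At I = 101: Q = 174.1917.
dQ/dI = 3.375 − 0.0466I = -1.33160.
η = (dQ/dI)·(I/Q) = -1.33160 × (101/174.1917) = -0.772.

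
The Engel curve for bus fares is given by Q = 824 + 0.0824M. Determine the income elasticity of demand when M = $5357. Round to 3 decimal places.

0.349

At M = 5357: Q = 1265.417.
dQ/dM = 0.0824.
η = (dQ/dM)·(M/Q) = 0.0824 × (5357/1265.417) = 0.349.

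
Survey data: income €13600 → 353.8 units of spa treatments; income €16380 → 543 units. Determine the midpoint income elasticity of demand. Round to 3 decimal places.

2.275

ΔQ = 543 − 353.8 = 189.2; midpoint Q̄ = (353.8 + 543)/2 = 448.4.
ΔI = 16380 − 13600 = 2780; midpoint Ī = (13600 + 16380)/2 = 14990.
η = (ΔQ/Q̄) ÷ (ΔI/Ī) = (189.2/448.4) ÷ (2780/14990) = 2.275.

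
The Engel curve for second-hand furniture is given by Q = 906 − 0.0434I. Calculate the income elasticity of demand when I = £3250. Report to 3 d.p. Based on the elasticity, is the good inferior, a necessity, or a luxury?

-0.184 (inferior good)

At I = 3250: Q = 764.950.
dQ/dI = −0.0434.
η = (dQ/dI)·(I/Q) = -0.0434 × (3250/764.950) = -0.184.
Since η < 0, the good is an inferior good.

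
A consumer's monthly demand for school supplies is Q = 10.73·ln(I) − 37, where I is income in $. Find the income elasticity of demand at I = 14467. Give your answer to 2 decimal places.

0.16

At I = 14467: Q = 65.789.
dQ/dI = 10.73/I = 0.000741688 at this income.
η = (dQ/dI)·(I/Q) = 0.000741688 × (14467/65.789) = 0.16.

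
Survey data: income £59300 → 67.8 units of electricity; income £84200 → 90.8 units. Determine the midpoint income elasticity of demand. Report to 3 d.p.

ΔQ = 90.8 − 67.8 = 23; midpoint Q̄ = (67.8 + 90.8)/2 = 79.3.
ΔI = 84200 − 59300 = 24900; midpoint Ī = (59300 + 84200)/2 = 71750.
η = (ΔQ/Q̄) ÷ (ΔI/Ī) = (23/79.3) ÷ (24900/71750) = 0.836.

0.836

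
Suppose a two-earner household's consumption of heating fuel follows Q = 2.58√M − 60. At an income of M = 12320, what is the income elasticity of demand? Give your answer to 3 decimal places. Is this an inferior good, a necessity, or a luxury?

At M = 12320: Q = 226.368.
dQ/dM = 2.58/(2√M) = 0.0116221 at this income.
η = (dQ/dM)·(M/Q) = 0.0116221 × (12320/226.368) = 0.633.
Since 0 < η < 1, the good is a necessity.

0.633 (necessity)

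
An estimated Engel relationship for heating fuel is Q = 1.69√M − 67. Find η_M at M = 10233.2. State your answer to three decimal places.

0.822

At M = 10233.2: Q = 103.959.
dQ/dM = 1.69/(2√M) = 0.00835316 at this income.
η = (dQ/dM)·(M/Q) = 0.00835316 × (10233.2/103.959) = 0.822.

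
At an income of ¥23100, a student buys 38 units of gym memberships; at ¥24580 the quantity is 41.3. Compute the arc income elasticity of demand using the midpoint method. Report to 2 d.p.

ΔQ = 41.3 − 38 = 3.3; midpoint Q̄ = (38 + 41.3)/2 = 39.65.
ΔI = 24580 − 23100 = 1480; midpoint Ī = (23100 + 24580)/2 = 23840.
η = (ΔQ/Q̄) ÷ (ΔI/Ī) = (3.3/39.65) ÷ (1480/23840) = 1.34.

1.34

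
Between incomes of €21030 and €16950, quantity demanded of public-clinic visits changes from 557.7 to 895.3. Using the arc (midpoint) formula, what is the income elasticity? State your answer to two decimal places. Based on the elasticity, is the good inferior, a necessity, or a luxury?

-2.16 (inferior good)

ΔQ = 895.3 − 557.7 = 337.6; midpoint Q̄ = (557.7 + 895.3)/2 = 726.5.
ΔI = 16950 − 21030 = -4080; midpoint Ī = (21030 + 16950)/2 = 18990.
η = (ΔQ/Q̄) ÷ (ΔI/Ī) = (337.6/726.5) ÷ (-4080/18990) = -2.16.
η < 0 ⇒ inferior good.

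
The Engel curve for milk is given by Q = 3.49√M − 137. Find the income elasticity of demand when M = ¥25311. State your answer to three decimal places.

0.664

At M = 25311: Q = 418.239.
dQ/dM = 3.49/(2√M) = 0.0109683 at this income.
η = (dQ/dM)·(M/Q) = 0.0109683 × (25311/418.239) = 0.664.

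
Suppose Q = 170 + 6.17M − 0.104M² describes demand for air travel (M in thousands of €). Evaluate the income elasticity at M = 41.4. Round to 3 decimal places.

-0.409

At M = 41.4: Q = 247.1862.
dQ/dM = 6.17 − 0.208M = -2.44120.
η = (dQ/dM)·(M/Q) = -2.44120 × (41.4/247.1862) = -0.409.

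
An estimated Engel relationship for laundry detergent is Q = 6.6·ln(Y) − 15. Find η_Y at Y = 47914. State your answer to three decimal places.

0.118

At Y = 47914: Q = 56.129.
dQ/dY = 6.6/Y = 0.000137747 at this income.
η = (dQ/dY)·(Y/Q) = 0.000137747 × (47914/56.129) = 0.118.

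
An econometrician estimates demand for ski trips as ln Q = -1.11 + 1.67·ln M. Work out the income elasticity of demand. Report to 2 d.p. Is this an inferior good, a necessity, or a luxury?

In a log-linear demand, the coefficient on ln M is the income elasticity.
So η = 1.67.
η > 1 ⇒ luxury.

1.67 (luxury)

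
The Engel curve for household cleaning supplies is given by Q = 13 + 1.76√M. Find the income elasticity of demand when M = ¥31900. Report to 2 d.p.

0.48

At M = 31900: Q = 327.346.
dQ/dM = 1.76/(2√M) = 0.00492705 at this income.
η = (dQ/dM)·(M/Q) = 0.00492705 × (31900/327.346) = 0.48.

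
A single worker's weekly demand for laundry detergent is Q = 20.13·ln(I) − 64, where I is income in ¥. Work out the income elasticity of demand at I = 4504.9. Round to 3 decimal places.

0.191

At I = 4504.9: Q = 105.352.
dQ/dI = 20.13/I = 0.00446847 at this income.
η = (dQ/dI)·(I/Q) = 0.00446847 × (4504.9/105.352) = 0.191.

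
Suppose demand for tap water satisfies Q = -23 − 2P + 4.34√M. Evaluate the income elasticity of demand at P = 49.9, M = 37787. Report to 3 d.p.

0.585

At P = 49.9, M = 37787: Q = 720.847.
Holding P constant, ∂Q/∂M = 4.34/(2√M) = 0.0111632.
η_M = (∂Q/∂M)·(M/Q) = 0.0111632 × (37787/720.847) = 0.585.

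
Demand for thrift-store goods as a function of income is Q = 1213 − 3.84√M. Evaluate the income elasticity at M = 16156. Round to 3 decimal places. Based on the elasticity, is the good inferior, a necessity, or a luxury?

At M = 16156: Q = 724.912.
dQ/dM = -3.84/(2√M) = -0.0151055 at this income.
η = (dQ/dM)·(M/Q) = -0.0151055 × (16156/724.912) = -0.337.
Since η < 0, the good is an inferior good.

-0.337 (inferior good)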